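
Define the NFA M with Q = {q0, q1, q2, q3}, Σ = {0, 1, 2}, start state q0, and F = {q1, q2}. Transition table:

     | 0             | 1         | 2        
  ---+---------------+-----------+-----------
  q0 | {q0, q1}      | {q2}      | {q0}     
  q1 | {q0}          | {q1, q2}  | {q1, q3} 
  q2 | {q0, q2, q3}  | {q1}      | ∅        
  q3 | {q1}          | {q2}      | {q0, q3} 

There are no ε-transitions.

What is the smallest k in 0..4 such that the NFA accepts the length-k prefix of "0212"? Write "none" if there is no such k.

Start in {q0}.
Read '0': {q0} → {q0, q1}.
None of the earlier sets intersect F, but {q0, q1} does.

1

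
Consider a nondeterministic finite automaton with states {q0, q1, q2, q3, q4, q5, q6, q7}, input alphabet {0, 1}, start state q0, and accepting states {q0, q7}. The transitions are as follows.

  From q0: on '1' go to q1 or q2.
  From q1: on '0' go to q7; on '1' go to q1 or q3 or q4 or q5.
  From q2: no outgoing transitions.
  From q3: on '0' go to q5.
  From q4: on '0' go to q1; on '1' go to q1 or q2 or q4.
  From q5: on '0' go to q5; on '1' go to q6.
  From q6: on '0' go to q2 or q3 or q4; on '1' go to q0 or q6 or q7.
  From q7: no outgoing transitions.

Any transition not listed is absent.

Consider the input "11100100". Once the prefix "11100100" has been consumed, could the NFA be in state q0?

Start in {q0}.
Read '1': q0→{q1, q2}; now {q1, q2}.
Read '1': q1→{q1, q3, q4, q5}, q2→∅; now {q1, q3, q4, q5}.
Read '1': q1→{q1, q3, q4, q5}, q3→∅, q4→{q1, q2, q4}, q5→{q6}; now {q1, q2, q3, q4, q5, q6}.
Read '0': q1→{q7}, q2→∅, q3→{q5}, q4→{q1}, q5→{q5}, q6→{q2, q3, q4}; now {q1, q2, q3, q4, q5, q7}.
Read '0': q1→{q7}, q2→∅, q3→{q5}, q4→{q1}, q5→{q5}, q7→∅; now {q1, q5, q7}.
Read '1': q1→{q1, q3, q4, q5}, q5→{q6}, q7→∅; now {q1, q3, q4, q5, q6}.
Read '0': q1→{q7}, q3→{q5}, q4→{q1}, q5→{q5}, q6→{q2, q3, q4}; now {q1, q2, q3, q4, q5, q7}.
Read '0': q1→{q7}, q2→∅, q3→{q5}, q4→{q1}, q5→{q5}, q7→∅; now {q1, q5, q7}.
State q0 is not in {q1, q5, q7}.

No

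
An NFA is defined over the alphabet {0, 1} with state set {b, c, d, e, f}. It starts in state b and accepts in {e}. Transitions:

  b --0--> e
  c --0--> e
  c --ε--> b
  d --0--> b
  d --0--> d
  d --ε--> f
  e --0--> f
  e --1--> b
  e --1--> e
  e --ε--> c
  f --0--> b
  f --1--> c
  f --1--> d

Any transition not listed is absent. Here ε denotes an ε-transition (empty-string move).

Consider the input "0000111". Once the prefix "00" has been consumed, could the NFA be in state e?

Yes

Start in {b}.
Read '0': {b} → {b, c, e}.
Read '0': {b, c, e} → {b, c, e, f}.
State e is in {b, c, e, f}.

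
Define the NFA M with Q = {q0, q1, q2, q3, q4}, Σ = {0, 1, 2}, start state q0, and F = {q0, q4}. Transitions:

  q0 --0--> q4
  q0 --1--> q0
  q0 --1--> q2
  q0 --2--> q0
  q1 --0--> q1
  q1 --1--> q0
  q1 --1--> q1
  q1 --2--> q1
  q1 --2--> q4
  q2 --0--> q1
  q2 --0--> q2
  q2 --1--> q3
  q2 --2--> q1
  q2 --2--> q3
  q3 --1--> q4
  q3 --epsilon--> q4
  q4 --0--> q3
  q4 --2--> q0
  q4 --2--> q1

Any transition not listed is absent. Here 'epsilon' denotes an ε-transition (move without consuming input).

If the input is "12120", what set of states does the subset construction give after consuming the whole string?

Start in {q0}.
Read '1': {q0} → {q0, q2}.
Read '2': {q0, q2} → {q0, q1, q3, q4}.
Read '1': {q0, q1, q3, q4} → {q0, q1, q2, q4}.
Read '2': {q0, q1, q2, q4} → {q0, q1, q3, q4}.
Read '0': {q0, q1, q3, q4} → {q1, q3, q4}.

{q1, q3, q4}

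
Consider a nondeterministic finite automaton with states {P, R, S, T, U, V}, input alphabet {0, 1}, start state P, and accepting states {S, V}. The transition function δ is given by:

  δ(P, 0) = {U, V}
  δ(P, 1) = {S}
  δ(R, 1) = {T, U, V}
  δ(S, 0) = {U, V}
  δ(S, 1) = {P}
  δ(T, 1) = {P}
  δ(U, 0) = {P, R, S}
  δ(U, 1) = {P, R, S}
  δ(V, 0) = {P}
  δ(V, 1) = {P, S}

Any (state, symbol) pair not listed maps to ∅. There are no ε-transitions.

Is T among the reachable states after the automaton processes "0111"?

Start in {P}.
Read '0': P→{U, V}; now {U, V}.
Read '1': U→{P, R, S}, V→{P, S}; now {P, R, S}.
Read '1': P→{S}, R→{T, U, V}, S→{P}; now {P, S, T, U, V}.
Read '1': P→{S}, S→{P}, T→{P}, U→{P, R, S}, V→{P, S}; now {P, R, S}.
State T is not in {P, R, S}.

No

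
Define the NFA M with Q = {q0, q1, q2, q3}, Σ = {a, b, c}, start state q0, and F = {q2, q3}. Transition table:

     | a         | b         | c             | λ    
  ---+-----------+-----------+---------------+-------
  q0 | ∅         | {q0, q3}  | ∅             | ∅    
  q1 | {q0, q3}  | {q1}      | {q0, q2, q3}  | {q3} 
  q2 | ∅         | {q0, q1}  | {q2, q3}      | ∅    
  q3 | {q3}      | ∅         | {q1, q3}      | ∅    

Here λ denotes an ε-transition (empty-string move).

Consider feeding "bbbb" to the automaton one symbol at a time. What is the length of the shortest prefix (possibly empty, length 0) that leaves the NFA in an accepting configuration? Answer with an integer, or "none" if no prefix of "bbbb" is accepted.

Start in {q0}.
Read 'b': {q0} → {q0, q3}.
None of the earlier sets intersect F, but {q0, q3} does.

1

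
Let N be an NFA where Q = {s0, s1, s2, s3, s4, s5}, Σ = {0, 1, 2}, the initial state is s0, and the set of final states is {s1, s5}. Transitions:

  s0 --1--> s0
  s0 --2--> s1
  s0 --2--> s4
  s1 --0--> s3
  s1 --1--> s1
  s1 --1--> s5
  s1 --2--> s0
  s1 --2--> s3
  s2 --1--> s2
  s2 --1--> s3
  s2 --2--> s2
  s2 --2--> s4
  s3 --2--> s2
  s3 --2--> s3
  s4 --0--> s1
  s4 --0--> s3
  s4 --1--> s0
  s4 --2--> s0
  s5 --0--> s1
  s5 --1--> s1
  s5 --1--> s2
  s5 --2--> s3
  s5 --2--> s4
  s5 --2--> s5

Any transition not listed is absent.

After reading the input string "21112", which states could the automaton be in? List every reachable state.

Start in {s0}.
Read '2': {s0} → {s1, s4}.
Read '1': {s1, s4} → {s0, s1, s5}.
Read '1': {s0, s1, s5} → {s0, s1, s2, s5}.
Read '1': {s0, s1, s2, s5} → {s0, s1, s2, s3, s5}.
Read '2': {s0, s1, s2, s3, s5} → {s0, s1, s2, s3, s4, s5}.

{s0, s1, s2, s3, s4, s5}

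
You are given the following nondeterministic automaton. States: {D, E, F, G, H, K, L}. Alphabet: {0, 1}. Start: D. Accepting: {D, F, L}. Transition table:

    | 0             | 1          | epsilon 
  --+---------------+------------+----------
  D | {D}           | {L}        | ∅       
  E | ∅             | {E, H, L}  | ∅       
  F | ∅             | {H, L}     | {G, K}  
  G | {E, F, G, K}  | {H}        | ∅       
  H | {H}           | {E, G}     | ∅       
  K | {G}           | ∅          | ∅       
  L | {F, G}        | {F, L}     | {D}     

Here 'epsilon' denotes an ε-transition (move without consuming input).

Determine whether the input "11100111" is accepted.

Start in {D}.
Read '1': {D} → {D, L}.
Read '1': {D, L} → {D, F, G, K, L}.
Read '1': {D, F, G, K, L} → {D, F, G, H, K, L}.
Read '0': {D, F, G, H, K, L} → {D, E, F, G, H, K}.
Read '0': {D, E, F, G, H, K} → {D, E, F, G, H, K}.
Read '1': {D, E, F, G, H, K} → {D, E, G, H, L}.
Read '1': {D, E, G, H, L} → {D, E, F, G, H, K, L}.
Read '1': {D, E, F, G, H, K, L} → {D, E, F, G, H, K, L}.
The final set {D, E, F, G, H, K, L} contains the accepting states D, F, L.

Yes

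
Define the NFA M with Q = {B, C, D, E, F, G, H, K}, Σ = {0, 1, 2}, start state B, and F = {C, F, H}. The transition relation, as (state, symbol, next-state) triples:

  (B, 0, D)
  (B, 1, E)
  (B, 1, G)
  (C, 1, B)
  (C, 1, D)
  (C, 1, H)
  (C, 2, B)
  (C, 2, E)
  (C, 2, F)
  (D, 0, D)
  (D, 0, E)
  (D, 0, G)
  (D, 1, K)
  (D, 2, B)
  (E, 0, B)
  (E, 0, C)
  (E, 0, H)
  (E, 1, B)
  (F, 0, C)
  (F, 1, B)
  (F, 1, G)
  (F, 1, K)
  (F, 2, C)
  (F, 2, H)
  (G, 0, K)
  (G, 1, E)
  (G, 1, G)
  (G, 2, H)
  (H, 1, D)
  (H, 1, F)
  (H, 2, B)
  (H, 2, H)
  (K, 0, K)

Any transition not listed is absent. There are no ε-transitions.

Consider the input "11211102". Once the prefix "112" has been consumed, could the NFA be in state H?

Start in {B}.
Read '1': B→{E, G}; now {E, G}.
Read '1': E→{B}, G→{E, G}; now {B, E, G}.
Read '2': B→∅, E→∅, G→{H}; now {H}.
State H is in {H}.

Yes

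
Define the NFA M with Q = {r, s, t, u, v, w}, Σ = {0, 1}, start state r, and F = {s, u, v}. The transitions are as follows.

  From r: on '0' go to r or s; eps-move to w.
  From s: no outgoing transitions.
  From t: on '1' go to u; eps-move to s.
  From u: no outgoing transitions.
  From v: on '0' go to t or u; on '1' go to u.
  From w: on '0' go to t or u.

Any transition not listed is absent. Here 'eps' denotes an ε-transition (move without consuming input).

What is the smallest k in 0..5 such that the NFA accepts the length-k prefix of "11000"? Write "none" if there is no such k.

Start: ε-closure({r}) = {r, w}.
Read '1': {r, w} → ∅.
The set is empty and remains empty for the remaining 4 symbols.
No reachable set along the way intersects F.

none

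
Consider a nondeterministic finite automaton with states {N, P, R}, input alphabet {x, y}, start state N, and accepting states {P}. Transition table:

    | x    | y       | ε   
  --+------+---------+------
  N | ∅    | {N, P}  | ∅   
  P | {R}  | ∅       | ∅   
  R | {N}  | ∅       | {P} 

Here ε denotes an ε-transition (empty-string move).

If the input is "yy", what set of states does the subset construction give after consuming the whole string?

Start in {N}.
Read 'y': N→{N, P}; now {N, P}.
Read 'y': N→{N, P}, P→∅; now {N, P}.

{N, P}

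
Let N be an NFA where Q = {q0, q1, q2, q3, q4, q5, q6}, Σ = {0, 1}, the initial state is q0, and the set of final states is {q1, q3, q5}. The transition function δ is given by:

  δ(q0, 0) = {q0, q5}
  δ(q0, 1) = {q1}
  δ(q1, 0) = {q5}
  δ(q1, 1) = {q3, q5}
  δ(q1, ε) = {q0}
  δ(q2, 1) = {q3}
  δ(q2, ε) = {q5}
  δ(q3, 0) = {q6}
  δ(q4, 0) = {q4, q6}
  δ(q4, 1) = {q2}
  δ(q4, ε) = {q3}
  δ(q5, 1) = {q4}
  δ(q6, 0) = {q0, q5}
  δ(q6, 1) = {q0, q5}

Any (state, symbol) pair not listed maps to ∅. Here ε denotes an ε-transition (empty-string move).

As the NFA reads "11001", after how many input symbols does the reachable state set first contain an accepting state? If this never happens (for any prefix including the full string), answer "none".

1

Start in {q0}.
Read '1': q0→{q1}; union {q1}; ε-closure = {q0, q1}.
None of the earlier sets intersect F, but {q0, q1} does.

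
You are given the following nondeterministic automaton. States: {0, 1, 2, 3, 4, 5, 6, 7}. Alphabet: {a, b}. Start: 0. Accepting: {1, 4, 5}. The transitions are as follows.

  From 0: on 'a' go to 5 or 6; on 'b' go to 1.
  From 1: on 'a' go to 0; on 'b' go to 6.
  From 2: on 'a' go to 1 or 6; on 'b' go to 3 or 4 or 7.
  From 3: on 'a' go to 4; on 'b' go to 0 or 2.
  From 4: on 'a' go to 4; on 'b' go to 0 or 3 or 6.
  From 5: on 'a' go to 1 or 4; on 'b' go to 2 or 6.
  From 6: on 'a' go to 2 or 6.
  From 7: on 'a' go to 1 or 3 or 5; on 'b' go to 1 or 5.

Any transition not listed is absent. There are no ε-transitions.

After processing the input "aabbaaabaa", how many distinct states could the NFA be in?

Start in {0}.
Read 'a': {0} → {5, 6}.
Read 'a': {5, 6} → {1, 2, 4, 6}.
Read 'b': {1, 2, 4, 6} → {0, 3, 4, 6, 7}.
Read 'b': {0, 3, 4, 6, 7} → {0, 1, 2, 3, 5, 6}.
Read 'a': {0, 1, 2, 3, 5, 6} → {0, 1, 2, 4, 5, 6}.
Read 'a': {0, 1, 2, 4, 5, 6} → {0, 1, 2, 4, 5, 6}.
Read 'a': {0, 1, 2, 4, 5, 6} → {0, 1, 2, 4, 5, 6}.
Read 'b': {0, 1, 2, 4, 5, 6} → {0, 1, 2, 3, 4, 6, 7}.
Read 'a': {0, 1, 2, 3, 4, 6, 7} → {0, 1, 2, 3, 4, 5, 6}.
Read 'a': {0, 1, 2, 3, 4, 5, 6} → {0, 1, 2, 4, 5, 6}.
That set has 6 states.

6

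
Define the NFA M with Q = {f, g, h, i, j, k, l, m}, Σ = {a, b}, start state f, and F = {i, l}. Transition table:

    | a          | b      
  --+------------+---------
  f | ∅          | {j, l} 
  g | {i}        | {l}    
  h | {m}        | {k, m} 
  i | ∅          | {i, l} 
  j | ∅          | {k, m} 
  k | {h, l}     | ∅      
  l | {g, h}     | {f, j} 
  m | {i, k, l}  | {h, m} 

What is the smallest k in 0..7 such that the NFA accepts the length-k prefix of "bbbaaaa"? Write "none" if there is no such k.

Start in {f}.
Read 'b': f→{j, l}; now {j, l}.
None of the earlier sets intersect F, but {j, l} does.

1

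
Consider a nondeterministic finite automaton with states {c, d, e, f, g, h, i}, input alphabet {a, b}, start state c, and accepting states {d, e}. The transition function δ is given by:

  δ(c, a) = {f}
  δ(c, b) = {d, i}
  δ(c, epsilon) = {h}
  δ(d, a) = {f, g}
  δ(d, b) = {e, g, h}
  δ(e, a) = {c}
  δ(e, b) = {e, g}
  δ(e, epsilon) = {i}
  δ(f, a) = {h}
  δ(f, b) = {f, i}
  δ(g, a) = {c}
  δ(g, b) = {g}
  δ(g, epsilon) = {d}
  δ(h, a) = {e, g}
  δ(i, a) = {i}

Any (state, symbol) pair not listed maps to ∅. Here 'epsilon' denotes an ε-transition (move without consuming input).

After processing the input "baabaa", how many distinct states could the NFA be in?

Start: ε-closure({c}) = {c, h}.
Read 'b': {c, h} → {d, i}.
Read 'a': {d, i} → {d, f, g, i}.
Read 'a': {d, f, g, i} → {c, d, f, g, h, i}.
Read 'b': {c, d, f, g, h, i} → {d, e, f, g, h, i}.
Read 'a': {d, e, f, g, h, i} → {c, d, e, f, g, h, i}.
Read 'a': {c, d, e, f, g, h, i} → {c, d, e, f, g, h, i}.
That set has 7 states.

7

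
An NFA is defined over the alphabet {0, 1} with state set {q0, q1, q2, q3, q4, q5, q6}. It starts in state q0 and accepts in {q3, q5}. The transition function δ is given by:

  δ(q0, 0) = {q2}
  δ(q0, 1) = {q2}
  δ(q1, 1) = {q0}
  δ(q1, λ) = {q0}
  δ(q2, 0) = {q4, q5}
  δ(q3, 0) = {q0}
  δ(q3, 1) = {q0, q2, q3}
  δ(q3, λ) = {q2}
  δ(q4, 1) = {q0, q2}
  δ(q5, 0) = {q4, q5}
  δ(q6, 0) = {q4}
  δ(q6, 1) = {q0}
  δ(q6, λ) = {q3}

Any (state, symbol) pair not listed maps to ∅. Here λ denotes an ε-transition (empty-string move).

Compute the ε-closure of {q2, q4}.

Begin with {q2, q4}.
No ε-moves leave this set, so the closure equals the set itself.

{q2, q4}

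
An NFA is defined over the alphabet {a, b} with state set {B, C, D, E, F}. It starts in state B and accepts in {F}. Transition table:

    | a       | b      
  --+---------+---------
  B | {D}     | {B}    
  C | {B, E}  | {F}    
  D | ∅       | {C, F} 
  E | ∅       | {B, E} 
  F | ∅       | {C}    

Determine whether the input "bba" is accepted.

No

Start in {B}.
Read 'b': B→{B}; now {B}.
Read 'b': B→{B}; now {B}.
Read 'a': B→{D}; now {D}.
The final set {D} contains no accepting state.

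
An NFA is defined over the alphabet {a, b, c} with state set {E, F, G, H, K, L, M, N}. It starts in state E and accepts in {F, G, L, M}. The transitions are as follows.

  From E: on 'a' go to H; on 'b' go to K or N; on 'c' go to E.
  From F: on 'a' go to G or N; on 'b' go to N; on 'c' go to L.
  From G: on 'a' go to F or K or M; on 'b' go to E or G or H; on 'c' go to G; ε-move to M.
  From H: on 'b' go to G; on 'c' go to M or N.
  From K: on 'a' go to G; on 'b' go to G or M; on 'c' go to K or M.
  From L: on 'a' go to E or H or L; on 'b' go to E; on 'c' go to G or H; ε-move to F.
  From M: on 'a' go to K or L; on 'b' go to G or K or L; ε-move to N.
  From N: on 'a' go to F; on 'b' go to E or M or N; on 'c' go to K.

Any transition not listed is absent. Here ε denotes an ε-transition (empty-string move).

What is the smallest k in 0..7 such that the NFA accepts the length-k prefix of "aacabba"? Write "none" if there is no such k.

none

Start in {E}.
Read 'a': E→{H}; now {H}.
Read 'a': H→∅; now ∅.
The set is empty and remains empty for the remaining 5 symbols.
No reachable set along the way intersects F.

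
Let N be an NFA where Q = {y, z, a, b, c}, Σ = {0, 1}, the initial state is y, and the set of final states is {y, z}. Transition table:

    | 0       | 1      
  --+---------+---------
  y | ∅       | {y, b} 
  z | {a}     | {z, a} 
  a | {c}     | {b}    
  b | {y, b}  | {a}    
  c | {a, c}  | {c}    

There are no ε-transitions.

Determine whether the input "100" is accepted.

Yes

Start in {y}.
Read '1': y→{y, b}; now {y, b}.
Read '0': y→∅, b→{y, b}; now {y, b}.
Read '0': y→∅, b→{y, b}; now {y, b}.
The final set {y, b} contains the accepting state y.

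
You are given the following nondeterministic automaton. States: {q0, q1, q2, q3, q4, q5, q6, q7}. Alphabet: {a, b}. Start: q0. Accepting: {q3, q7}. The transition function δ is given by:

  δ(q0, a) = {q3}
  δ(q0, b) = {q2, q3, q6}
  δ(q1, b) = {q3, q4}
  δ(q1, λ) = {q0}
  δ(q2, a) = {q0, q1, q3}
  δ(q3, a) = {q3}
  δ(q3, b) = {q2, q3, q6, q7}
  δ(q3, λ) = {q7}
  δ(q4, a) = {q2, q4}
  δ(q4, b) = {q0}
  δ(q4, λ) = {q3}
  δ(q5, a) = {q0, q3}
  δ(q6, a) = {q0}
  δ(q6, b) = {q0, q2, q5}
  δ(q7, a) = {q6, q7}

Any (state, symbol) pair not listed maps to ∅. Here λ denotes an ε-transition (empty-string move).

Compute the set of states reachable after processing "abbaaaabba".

Start in {q0}.
Read 'a': q0→{q3}; union {q3}; ε-closure = {q3, q7}.
Read 'b': q3→{q2, q3, q6, q7}, q7→∅; now {q2, q3, q6, q7}.
Read 'b': q2→∅, q3→{q2, q3, q6, q7}, q6→{q0, q2, q5}, q7→∅; now {q0, q2, q3, q5, q6, q7}.
Read 'a': q0→{q3}, q2→{q0, q1, q3}, q3→{q3}, q5→{q0, q3}, q6→{q0}, q7→{q6, q7}; now {q0, q1, q3, q6, q7}.
Read 'a': q0→{q3}, q1→∅, q3→{q3}, q6→{q0}, q7→{q6, q7}; now {q0, q3, q6, q7}.
Read 'a': q0→{q3}, q3→{q3}, q6→{q0}, q7→{q6, q7}; now {q0, q3, q6, q7}.
Read 'a': q0→{q3}, q3→{q3}, q6→{q0}, q7→{q6, q7}; now {q0, q3, q6, q7}.
Read 'b': q0→{q2, q3, q6}, q3→{q2, q3, q6, q7}, q6→{q0, q2, q5}, q7→∅; now {q0, q2, q3, q5, q6, q7}.
Read 'b': q0→{q2, q3, q6}, q2→∅, q3→{q2, q3, q6, q7}, q5→∅, q6→{q0, q2, q5}, q7→∅; now {q0, q2, q3, q5, q6, q7}.
Read 'a': q0→{q3}, q2→{q0, q1, q3}, q3→{q3}, q5→{q0, q3}, q6→{q0}, q7→{q6, q7}; now {q0, q1, q3, q6, q7}.

{q0, q1, q3, q6, q7}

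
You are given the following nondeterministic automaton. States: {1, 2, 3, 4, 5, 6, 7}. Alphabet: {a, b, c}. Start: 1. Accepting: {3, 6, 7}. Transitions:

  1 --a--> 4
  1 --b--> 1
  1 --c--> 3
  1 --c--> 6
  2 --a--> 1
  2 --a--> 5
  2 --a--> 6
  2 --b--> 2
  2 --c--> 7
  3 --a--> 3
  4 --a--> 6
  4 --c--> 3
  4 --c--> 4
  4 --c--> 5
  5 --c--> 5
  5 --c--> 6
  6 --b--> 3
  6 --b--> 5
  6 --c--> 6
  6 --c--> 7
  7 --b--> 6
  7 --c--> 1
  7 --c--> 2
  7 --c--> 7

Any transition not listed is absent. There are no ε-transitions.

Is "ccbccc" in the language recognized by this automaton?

Yes

Start in {1}.
Read 'c': 1→{3, 6}; now {3, 6}.
Read 'c': 3→∅, 6→{6, 7}; now {6, 7}.
Read 'b': 6→{3, 5}, 7→{6}; now {3, 5, 6}.
Read 'c': 3→∅, 5→{5, 6}, 6→{6, 7}; now {5, 6, 7}.
Read 'c': 5→{5, 6}, 6→{6, 7}, 7→{1, 2, 7}; now {1, 2, 5, 6, 7}.
Read 'c': 1→{3, 6}, 2→{7}, 5→{5, 6}, 6→{6, 7}, 7→{1, 2, 7}; now {1, 2, 3, 5, 6, 7}.
The final set {1, 2, 3, 5, 6, 7} contains the accepting states 3, 6, 7.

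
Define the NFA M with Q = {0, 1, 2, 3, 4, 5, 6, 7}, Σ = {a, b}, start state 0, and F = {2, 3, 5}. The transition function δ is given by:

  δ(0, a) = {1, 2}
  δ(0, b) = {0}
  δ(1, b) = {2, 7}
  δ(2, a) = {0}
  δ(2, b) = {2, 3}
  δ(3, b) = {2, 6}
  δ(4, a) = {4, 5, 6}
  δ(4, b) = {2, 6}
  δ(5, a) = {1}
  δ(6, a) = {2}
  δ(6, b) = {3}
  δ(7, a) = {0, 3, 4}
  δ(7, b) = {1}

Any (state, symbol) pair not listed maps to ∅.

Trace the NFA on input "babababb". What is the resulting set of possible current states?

Start in {0}.
Read 'b': {0} → {0}.
Read 'a': {0} → {1, 2}.
Read 'b': {1, 2} → {2, 3, 7}.
Read 'a': {2, 3, 7} → {0, 3, 4}.
Read 'b': {0, 3, 4} → {0, 2, 6}.
Read 'a': {0, 2, 6} → {0, 1, 2}.
Read 'b': {0, 1, 2} → {0, 2, 3, 7}.
Read 'b': {0, 2, 3, 7} → {0, 1, 2, 3, 6}.

{0, 1, 2, 3, 6}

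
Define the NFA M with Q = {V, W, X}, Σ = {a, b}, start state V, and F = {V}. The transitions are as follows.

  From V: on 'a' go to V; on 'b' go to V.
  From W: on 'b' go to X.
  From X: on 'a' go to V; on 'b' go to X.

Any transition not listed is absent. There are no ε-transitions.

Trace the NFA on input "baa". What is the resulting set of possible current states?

{V}

Start in {V}.
Read 'b': {V} → {V}.
Read 'a': {V} → {V}.
Read 'a': {V} → {V}.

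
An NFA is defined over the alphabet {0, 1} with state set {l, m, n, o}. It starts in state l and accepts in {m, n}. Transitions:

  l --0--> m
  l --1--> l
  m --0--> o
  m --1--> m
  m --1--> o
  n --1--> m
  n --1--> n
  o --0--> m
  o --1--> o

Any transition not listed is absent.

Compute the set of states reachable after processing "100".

{o}

Start in {l}.
Read '1': l→{l}; now {l}.
Read '0': l→{m}; now {m}.
Read '0': m→{o}; now {o}.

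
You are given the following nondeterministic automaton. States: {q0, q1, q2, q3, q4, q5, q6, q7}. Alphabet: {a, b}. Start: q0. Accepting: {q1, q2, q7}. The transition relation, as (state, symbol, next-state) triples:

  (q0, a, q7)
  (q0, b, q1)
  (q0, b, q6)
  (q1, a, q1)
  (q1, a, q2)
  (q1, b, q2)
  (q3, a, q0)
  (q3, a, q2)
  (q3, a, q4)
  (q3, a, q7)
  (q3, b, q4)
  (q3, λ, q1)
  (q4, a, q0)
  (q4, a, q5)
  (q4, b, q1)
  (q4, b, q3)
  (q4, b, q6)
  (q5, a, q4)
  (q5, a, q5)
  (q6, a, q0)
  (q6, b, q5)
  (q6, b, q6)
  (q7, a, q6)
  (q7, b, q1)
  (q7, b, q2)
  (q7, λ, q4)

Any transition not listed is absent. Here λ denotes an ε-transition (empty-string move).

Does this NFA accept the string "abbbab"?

Yes

Start in {q0}.
Read 'a': {q0} → {q4, q7}.
Read 'b': {q4, q7} → {q1, q2, q3, q6}.
Read 'b': {q1, q2, q3, q6} → {q2, q4, q5, q6}.
Read 'b': {q2, q4, q5, q6} → {q1, q3, q5, q6}.
Read 'a': {q1, q3, q5, q6} → {q0, q1, q2, q4, q5, q7}.
Read 'b': {q0, q1, q2, q4, q5, q7} → {q1, q2, q3, q6}.
The final set {q1, q2, q3, q6} contains the accepting states q1, q2.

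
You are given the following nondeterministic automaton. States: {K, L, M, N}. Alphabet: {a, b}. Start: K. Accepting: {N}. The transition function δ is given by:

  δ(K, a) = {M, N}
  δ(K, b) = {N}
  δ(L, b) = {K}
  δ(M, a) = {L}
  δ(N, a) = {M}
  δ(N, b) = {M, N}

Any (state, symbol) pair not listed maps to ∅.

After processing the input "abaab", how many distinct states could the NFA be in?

1

Start in {K}.
Read 'a': {K} → {M, N}.
Read 'b': {M, N} → {M, N}.
Read 'a': {M, N} → {L, M}.
Read 'a': {L, M} → {L}.
Read 'b': {L} → {K}.
That set has 1 state.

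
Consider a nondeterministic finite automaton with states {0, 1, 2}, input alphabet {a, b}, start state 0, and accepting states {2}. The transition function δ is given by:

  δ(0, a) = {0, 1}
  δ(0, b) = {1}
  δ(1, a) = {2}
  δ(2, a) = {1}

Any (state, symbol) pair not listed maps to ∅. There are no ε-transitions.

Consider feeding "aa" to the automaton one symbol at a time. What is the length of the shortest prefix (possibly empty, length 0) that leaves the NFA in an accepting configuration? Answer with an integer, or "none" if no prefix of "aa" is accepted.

Start in {0}.
Read 'a': 0→{0, 1}; now {0, 1}.
Read 'a': 0→{0, 1}, 1→{2}; now {0, 1, 2}.
None of the earlier sets intersect F, but {0, 1, 2} does.

2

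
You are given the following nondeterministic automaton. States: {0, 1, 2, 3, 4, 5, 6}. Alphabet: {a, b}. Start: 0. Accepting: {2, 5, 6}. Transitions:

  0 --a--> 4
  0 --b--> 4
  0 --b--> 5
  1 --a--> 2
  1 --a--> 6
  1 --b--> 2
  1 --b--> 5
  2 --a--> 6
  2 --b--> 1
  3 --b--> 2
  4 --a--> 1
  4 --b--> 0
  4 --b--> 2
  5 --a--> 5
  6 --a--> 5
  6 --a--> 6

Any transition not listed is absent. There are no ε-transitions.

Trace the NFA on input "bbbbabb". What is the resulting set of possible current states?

{1, 4, 5}

Start in {0}.
Read 'b': {0} → {4, 5}.
Read 'b': {4, 5} → {0, 2}.
Read 'b': {0, 2} → {1, 4, 5}.
Read 'b': {1, 4, 5} → {0, 2, 5}.
Read 'a': {0, 2, 5} → {4, 5, 6}.
Read 'b': {4, 5, 6} → {0, 2}.
Read 'b': {0, 2} → {1, 4, 5}.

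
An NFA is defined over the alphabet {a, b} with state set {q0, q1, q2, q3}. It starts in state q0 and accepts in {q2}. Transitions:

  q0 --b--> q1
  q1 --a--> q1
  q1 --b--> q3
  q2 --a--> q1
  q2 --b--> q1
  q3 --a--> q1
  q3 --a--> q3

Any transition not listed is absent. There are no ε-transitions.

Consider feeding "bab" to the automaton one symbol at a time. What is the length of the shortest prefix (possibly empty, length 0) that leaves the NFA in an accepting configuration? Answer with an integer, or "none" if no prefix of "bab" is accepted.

none

Start in {q0}.
Read 'b': q0→{q1}; now {q1}.
Read 'a': q1→{q1}; now {q1}.
Read 'b': q1→{q3}; now {q3}.
No reachable set along the way intersects F.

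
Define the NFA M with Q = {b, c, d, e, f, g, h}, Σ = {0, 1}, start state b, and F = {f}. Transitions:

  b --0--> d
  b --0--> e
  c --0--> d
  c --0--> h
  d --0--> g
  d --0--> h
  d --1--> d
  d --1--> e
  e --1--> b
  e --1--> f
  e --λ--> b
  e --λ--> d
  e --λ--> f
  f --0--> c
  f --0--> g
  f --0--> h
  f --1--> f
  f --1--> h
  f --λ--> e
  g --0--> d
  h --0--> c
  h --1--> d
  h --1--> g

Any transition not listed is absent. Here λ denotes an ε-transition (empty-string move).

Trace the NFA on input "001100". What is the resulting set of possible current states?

{b, c, d, e, f, g, h}

Start in {b}.
Read '0': b→{d, e}; union {d, e}; ε-closure = {b, d, e, f}.
Read '0': b→{d, e}, d→{g, h}, e→∅, f→{c, g, h}; union {c, d, e, g, h}; ε-closure = {b, c, d, e, f, g, h}.
Read '1': b→∅, c→∅, d→{d, e}, e→{b, f}, f→{f, h}, g→∅, h→{d, g}; now {b, d, e, f, g, h}.
Read '1': b→∅, d→{d, e}, e→{b, f}, f→{f, h}, g→∅, h→{d, g}; now {b, d, e, f, g, h}.
Read '0': b→{d, e}, d→{g, h}, e→∅, f→{c, g, h}, g→{d}, h→{c}; union {c, d, e, g, h}; ε-closure = {b, c, d, e, f, g, h}.
Read '0': b→{d, e}, c→{d, h}, d→{g, h}, e→∅, f→{c, g, h}, g→{d}, h→{c}; union {c, d, e, g, h}; ε-closure = {b, c, d, e, f, g, h}.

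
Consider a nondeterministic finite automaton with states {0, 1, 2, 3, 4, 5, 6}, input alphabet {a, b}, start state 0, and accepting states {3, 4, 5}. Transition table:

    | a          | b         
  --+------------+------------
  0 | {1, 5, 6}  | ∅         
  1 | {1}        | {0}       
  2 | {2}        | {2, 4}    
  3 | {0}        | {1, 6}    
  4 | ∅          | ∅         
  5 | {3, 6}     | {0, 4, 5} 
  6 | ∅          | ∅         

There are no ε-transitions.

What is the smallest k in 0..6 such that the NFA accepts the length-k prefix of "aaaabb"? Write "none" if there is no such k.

Start in {0}.
Read 'a': 0→{1, 5, 6}; now {1, 5, 6}.
None of the earlier sets intersect F, but {1, 5, 6} does.

1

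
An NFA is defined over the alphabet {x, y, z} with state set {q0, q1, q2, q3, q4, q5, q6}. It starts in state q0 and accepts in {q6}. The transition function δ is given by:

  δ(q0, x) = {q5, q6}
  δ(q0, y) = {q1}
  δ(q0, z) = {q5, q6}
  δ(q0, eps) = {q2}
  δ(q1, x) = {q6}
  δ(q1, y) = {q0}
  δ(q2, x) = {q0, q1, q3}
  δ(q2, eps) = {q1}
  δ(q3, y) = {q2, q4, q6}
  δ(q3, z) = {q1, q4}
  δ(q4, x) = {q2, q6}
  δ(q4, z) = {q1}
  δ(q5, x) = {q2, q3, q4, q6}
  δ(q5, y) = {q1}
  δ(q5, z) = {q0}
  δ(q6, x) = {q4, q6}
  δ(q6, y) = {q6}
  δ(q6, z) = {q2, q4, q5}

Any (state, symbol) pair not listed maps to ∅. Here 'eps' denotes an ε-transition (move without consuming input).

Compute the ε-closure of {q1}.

{q1}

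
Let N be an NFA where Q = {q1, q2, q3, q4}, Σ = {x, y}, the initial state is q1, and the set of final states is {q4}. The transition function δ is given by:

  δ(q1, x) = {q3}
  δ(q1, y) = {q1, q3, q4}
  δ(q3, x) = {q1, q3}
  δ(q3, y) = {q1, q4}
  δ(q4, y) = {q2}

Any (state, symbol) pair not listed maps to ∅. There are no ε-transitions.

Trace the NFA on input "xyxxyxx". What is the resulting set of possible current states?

{q1, q3}

Start in {q1}.
Read 'x': {q1} → {q3}.
Read 'y': {q3} → {q1, q4}.
Read 'x': {q1, q4} → {q3}.
Read 'x': {q3} → {q1, q3}.
Read 'y': {q1, q3} → {q1, q3, q4}.
Read 'x': {q1, q3, q4} → {q1, q3}.
Read 'x': {q1, q3} → {q1, q3}.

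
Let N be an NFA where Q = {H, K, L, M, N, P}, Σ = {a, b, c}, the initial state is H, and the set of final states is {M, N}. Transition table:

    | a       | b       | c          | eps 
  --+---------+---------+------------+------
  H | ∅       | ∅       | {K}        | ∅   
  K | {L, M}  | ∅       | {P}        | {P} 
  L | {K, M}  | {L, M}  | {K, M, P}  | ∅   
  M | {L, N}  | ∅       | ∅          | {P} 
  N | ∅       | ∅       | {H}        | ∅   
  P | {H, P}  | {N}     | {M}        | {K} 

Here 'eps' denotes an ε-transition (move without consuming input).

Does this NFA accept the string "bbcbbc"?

Start in {H}.
Read 'b': {H} → ∅.
The set is empty and remains empty for the remaining 5 symbols.
The final set ∅ contains no accepting state.

No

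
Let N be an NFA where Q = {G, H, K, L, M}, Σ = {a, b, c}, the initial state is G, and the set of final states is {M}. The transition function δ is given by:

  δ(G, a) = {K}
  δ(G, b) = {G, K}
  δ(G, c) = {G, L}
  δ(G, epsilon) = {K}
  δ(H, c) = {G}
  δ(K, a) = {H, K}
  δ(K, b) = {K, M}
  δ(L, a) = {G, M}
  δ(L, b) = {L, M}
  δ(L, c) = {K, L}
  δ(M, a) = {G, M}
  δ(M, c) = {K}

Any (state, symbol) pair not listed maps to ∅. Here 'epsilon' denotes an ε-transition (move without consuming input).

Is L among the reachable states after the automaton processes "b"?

No

Start: ε-closure({G}) = {G, K}.
Read 'b': {G, K} → {G, K, M}.
State L is not in {G, K, M}.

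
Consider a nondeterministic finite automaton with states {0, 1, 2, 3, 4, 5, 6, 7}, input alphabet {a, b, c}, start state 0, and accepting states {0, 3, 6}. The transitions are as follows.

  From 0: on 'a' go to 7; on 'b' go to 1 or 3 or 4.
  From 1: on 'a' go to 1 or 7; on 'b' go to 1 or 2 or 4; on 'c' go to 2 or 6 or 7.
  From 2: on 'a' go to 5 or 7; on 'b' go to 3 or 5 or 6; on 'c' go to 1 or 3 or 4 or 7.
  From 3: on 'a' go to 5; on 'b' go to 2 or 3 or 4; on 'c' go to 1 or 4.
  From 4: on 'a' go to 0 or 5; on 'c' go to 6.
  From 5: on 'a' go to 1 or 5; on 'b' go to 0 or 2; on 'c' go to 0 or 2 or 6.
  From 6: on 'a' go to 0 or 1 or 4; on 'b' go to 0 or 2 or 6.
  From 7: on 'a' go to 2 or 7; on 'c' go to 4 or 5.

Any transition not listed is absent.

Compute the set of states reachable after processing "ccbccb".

∅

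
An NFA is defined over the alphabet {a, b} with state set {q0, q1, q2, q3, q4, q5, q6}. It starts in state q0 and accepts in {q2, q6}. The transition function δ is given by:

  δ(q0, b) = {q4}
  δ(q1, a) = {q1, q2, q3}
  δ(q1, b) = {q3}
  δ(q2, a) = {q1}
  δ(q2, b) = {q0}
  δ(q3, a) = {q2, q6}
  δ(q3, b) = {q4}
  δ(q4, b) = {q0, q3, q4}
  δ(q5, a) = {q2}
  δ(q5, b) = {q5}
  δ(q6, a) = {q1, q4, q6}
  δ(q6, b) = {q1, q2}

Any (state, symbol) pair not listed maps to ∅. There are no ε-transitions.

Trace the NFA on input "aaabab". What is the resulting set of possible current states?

Start in {q0}.
Read 'a': q0→∅; now ∅.
The set is empty and remains empty for the remaining 5 symbols.

∅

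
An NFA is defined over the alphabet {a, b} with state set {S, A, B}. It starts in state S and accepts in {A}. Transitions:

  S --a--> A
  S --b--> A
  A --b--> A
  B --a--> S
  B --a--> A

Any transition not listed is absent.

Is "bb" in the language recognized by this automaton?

Yes

Start in {S}.
Read 'b': {S} → {A}.
Read 'b': {A} → {A}.
The final set {A} contains the accepting state A.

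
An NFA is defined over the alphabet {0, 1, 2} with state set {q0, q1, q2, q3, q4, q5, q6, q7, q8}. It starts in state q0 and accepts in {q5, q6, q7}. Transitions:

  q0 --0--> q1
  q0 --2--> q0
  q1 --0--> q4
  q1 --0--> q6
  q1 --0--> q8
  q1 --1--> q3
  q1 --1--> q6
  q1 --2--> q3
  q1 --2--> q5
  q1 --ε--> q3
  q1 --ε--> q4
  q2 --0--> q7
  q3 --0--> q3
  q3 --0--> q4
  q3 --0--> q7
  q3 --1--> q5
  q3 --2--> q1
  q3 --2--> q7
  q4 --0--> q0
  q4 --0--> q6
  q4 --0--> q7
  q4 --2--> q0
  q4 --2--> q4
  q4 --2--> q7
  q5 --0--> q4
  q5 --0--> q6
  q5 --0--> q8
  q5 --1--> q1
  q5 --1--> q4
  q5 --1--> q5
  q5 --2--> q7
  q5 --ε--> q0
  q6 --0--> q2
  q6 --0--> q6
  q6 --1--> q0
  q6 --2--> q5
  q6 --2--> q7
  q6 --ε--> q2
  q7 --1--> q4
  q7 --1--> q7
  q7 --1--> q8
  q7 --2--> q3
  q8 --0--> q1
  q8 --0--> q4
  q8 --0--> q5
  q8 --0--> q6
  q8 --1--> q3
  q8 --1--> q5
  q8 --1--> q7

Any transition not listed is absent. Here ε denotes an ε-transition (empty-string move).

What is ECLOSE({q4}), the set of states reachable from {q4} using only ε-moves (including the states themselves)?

{q4}

Begin with {q4}.
No ε-moves leave this set, so the closure equals the set itself.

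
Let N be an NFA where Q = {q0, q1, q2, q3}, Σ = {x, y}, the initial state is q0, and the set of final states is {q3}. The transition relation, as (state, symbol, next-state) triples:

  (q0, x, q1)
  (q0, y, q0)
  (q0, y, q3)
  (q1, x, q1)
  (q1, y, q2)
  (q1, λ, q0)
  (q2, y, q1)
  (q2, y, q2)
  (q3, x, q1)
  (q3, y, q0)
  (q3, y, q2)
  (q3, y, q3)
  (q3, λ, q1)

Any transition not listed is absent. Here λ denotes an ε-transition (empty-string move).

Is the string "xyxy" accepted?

Start in {q0}.
Read 'x': q0→{q1}; union {q1}; ε-closure = {q0, q1}.
Read 'y': q0→{q0, q3}, q1→{q2}; union {q0, q2, q3}; ε-closure = {q0, q1, q2, q3}.
Read 'x': q0→{q1}, q1→{q1}, q2→∅, q3→{q1}; union {q1}; ε-closure = {q0, q1}.
Read 'y': q0→{q0, q3}, q1→{q2}; union {q0, q2, q3}; ε-closure = {q0, q1, q2, q3}.
The final set {q0, q1, q2, q3} contains the accepting state q3.

Yes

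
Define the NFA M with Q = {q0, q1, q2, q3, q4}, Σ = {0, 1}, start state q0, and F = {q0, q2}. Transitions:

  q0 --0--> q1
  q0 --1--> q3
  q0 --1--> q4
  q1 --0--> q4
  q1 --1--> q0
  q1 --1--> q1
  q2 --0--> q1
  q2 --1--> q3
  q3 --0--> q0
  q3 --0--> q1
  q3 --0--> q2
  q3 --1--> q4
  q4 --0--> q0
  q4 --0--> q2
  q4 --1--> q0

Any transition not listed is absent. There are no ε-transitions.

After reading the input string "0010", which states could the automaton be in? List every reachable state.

{q1}

Start in {q0}.
Read '0': q0→{q1}; now {q1}.
Read '0': q1→{q4}; now {q4}.
Read '1': q4→{q0}; now {q0}.
Read '0': q0→{q1}; now {q1}.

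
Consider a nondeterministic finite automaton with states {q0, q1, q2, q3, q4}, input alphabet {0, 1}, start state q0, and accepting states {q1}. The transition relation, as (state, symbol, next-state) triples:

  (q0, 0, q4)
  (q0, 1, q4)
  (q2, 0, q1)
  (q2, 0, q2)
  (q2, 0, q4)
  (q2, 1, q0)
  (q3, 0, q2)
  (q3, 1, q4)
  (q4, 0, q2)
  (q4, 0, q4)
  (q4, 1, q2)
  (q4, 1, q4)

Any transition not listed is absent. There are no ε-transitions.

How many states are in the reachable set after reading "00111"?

3

Start in {q0}.
Read '0': q0→{q4}; now {q4}.
Read '0': q4→{q2, q4}; now {q2, q4}.
Read '1': q2→{q0}, q4→{q2, q4}; now {q0, q2, q4}.
Read '1': q0→{q4}, q2→{q0}, q4→{q2, q4}; now {q0, q2, q4}.
Read '1': q0→{q4}, q2→{q0}, q4→{q2, q4}; now {q0, q2, q4}.
That set has 3 states.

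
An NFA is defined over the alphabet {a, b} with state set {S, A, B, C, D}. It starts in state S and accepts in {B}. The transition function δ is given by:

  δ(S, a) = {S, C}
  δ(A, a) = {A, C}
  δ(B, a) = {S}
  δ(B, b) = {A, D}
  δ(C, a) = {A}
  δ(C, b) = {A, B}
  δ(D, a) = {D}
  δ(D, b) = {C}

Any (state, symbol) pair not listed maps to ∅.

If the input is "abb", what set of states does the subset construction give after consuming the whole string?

{A, D}

Start in {S}.
Read 'a': {S} → {S, C}.
Read 'b': {S, C} → {A, B}.
Read 'b': {A, B} → {A, D}.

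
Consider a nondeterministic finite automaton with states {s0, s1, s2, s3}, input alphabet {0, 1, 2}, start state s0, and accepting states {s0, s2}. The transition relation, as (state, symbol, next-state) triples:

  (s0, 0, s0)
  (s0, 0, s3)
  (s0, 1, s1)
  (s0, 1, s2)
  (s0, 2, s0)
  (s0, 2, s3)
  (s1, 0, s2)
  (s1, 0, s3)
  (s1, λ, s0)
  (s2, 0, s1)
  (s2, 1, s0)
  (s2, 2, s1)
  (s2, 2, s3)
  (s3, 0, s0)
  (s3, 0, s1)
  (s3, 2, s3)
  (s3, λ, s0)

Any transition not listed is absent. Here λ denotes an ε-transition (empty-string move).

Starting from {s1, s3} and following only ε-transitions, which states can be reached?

Begin with {s1, s3}.
ε-move s3 → s0; add s0.

{s0, s1, s3}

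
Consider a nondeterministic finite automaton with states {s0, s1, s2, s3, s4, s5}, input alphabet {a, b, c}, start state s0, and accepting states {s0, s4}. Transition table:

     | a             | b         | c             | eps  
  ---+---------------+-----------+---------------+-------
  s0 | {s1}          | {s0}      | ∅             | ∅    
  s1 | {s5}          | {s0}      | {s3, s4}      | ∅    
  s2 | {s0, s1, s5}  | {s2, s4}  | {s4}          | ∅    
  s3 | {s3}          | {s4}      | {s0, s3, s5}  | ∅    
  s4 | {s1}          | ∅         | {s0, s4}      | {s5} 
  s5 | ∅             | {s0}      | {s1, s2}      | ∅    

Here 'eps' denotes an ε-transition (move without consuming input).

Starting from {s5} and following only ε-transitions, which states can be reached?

Begin with {s5}.
No ε-moves leave this set, so the closure equals the set itself.

{s5}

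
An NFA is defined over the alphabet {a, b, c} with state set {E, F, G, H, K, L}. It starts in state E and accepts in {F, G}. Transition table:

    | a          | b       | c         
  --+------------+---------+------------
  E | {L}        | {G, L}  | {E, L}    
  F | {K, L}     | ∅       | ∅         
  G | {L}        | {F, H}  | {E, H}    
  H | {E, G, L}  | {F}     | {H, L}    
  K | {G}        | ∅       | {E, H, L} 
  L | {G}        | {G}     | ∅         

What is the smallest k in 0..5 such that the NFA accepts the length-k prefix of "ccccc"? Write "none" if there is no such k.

Start in {E}.
Read 'c': {E} → {E, L}.
Read 'c': {E, L} → {E, L}.
Read 'c': {E, L} → {E, L}.
Read 'c': {E, L} → {E, L}.
Read 'c': {E, L} → {E, L}.
No reachable set along the way intersects F.

none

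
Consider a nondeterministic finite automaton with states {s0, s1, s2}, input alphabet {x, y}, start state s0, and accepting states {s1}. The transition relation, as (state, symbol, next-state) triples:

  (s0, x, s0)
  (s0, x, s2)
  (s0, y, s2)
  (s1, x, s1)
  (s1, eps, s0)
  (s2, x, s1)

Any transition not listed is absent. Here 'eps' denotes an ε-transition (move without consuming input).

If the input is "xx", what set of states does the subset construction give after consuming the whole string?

Start in {s0}.
Read 'x': s0→{s0, s2}; now {s0, s2}.
Read 'x': s0→{s0, s2}, s2→{s1}; now {s0, s1, s2}.

{s0, s1, s2}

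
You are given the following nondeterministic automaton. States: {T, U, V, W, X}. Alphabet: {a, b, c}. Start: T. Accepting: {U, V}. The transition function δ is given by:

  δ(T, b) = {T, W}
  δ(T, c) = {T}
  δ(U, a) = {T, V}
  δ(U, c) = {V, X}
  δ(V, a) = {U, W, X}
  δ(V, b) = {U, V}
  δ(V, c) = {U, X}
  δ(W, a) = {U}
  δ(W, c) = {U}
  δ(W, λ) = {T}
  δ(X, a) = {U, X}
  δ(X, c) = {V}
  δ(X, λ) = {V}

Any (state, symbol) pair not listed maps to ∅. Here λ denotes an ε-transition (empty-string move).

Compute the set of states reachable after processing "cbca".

{T, V}

Start in {T}.
Read 'c': {T} → {T}.
Read 'b': {T} → {T, W}.
Read 'c': {T, W} → {T, U}.
Read 'a': {T, U} → {T, V}.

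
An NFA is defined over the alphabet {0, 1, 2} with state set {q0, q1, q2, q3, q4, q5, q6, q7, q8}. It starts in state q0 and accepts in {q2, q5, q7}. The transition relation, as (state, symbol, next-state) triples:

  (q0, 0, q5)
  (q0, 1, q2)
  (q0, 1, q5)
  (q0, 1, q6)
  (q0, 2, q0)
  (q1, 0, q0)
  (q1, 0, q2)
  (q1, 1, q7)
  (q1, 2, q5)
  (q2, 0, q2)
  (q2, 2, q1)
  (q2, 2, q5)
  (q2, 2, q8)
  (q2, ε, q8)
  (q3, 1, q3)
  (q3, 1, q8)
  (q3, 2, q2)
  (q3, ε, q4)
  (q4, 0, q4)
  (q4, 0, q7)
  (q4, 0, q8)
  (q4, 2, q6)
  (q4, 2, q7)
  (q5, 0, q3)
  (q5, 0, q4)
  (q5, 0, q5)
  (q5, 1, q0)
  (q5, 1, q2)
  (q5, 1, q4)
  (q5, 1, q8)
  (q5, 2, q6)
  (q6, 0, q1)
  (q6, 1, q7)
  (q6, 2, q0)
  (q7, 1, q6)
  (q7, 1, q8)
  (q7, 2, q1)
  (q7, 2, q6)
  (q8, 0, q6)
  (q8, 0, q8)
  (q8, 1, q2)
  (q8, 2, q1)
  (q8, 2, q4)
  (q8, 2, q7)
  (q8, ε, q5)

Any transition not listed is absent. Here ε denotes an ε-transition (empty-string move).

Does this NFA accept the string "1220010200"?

Yes

Start in {q0}.
Read '1': {q0} → {q2, q5, q6, q8}.
Read '2': {q2, q5, q6, q8} → {q0, q1, q4, q5, q6, q7, q8}.
Read '2': {q0, q1, q4, q5, q6, q7, q8} → {q0, q1, q4, q5, q6, q7}.
Read '0': {q0, q1, q4, q5, q6, q7} → {q0, q1, q2, q3, q4, q5, q7, q8}.
Read '0': {q0, q1, q2, q3, q4, q5, q7, q8} → {q0, q2, q3, q4, q5, q6, q7, q8}.
Read '1': {q0, q2, q3, q4, q5, q6, q7, q8} → {q0, q2, q3, q4, q5, q6, q7, q8}.
Read '0': {q0, q2, q3, q4, q5, q6, q7, q8} → {q1, q2, q3, q4, q5, q6, q7, q8}.
Read '2': {q1, q2, q3, q4, q5, q6, q7, q8} → {q0, q1, q2, q4, q5, q6, q7, q8}.
Read '0': {q0, q1, q2, q4, q5, q6, q7, q8} → {q0, q1, q2, q3, q4, q5, q6, q7, q8}.
Read '0': {q0, q1, q2, q3, q4, q5, q6, q7, q8} → {q0, q1, q2, q3, q4, q5, q6, q7, q8}.
The final set {q0, q1, q2, q3, q4, q5, q6, q7, q8} contains the accepting states q2, q5, q7.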